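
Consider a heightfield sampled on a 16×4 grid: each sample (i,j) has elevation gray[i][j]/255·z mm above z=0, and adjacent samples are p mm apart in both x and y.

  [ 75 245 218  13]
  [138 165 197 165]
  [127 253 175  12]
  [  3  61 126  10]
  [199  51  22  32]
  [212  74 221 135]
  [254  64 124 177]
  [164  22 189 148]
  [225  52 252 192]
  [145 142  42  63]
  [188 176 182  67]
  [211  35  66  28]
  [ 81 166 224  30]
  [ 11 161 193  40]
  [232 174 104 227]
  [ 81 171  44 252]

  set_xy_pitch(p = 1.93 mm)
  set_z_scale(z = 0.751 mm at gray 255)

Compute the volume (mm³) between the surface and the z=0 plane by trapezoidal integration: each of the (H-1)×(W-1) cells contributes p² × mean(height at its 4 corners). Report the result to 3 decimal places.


64.891

height_mm = gray/255 × 0.751; cell vol = 1.93² × mean(4 corners)
unit = 1.93² × 0.751 / (4×255) = 0.00274255 mm³ per gray-sum
row 0: Σ corner-gray over 3 cells = 2041  → 5.5975
row 1: Σ corner-gray over 3 cells = 2022  → 5.5454
row 2: Σ corner-gray over 3 cells = 1382  → 3.7902
row 3: Σ corner-gray over 3 cells = 764  → 2.0953
row 4: Σ corner-gray over 3 cells = 1314  → 3.6037
row 5: Σ corner-gray over 3 cells = 1744  → 4.7830
row 6: Σ corner-gray over 3 cells = 1541  → 4.2263
row 7: Σ corner-gray over 3 cells = 1759  → 4.8241
row 8: Σ corner-gray over 3 cells = 1601  → 4.3908
row 9: Σ corner-gray over 3 cells = 1547  → 4.2427
row 10: Σ corner-gray over 3 cells = 1412  → 3.8725
row 11: Σ corner-gray over 3 cells = 1332  → 3.6531
row 12: Σ corner-gray over 3 cells = 1650  → 4.5252
row 13: Σ corner-gray over 3 cells = 1774  → 4.8653
row 14: Σ corner-gray over 3 cells = 1778  → 4.8763
Σ rows: total corner-gray = 23661  → 64.8915 mm³


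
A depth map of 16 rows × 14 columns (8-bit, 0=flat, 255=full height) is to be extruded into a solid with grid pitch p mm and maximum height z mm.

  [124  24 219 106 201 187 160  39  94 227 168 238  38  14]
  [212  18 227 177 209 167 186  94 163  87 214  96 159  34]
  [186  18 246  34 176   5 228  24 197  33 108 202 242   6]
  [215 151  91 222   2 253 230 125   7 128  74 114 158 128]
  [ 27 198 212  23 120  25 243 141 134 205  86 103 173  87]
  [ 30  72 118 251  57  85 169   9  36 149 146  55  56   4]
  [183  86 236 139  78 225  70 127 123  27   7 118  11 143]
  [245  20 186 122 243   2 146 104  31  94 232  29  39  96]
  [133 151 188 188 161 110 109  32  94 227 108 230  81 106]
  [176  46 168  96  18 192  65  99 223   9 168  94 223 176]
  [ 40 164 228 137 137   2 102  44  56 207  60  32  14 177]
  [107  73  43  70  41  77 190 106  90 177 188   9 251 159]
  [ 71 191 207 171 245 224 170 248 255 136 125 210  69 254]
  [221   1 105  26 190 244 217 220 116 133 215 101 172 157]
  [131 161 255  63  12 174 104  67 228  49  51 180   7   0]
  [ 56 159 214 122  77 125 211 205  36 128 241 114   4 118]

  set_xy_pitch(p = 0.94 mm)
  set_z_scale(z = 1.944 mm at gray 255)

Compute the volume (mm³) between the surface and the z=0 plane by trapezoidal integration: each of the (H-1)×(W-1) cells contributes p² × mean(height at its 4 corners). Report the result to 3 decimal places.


166.009

height_mm = gray/255 × 1.944; cell vol = 0.94² × mean(4 corners)
unit = 0.94² × 1.944 / (4×255) = 0.00168404 mm³ per gray-sum
row 0: Σ corner-gray over 13 cells = 7380  → 12.4282
row 1: Σ corner-gray over 13 cells = 7058  → 11.8859
row 2: Σ corner-gray over 13 cells = 6671  → 11.2342
row 3: Σ corner-gray over 13 cells = 6893  → 11.6081
row 4: Σ corner-gray over 13 cells = 5880  → 9.9021
row 5: Σ corner-gray over 13 cells = 5260  → 8.8580
row 6: Σ corner-gray over 13 cells = 5657  → 9.5266
row 7: Σ corner-gray over 13 cells = 6434  → 10.8351
row 8: Σ corner-gray over 13 cells = 6751  → 11.3689
row 9: Σ corner-gray over 13 cells = 5737  → 9.6613
row 10: Σ corner-gray over 13 cells = 5479  → 9.2268
row 11: Σ corner-gray over 13 cells = 7723  → 13.0058
row 12: Σ corner-gray over 13 cells = 8685  → 14.6259
row 13: Σ corner-gray over 13 cells = 6691  → 11.2679
row 14: Σ corner-gray over 13 cells = 6279  → 10.5741
Σ rows: total corner-gray = 98578  → 166.0091 mm³


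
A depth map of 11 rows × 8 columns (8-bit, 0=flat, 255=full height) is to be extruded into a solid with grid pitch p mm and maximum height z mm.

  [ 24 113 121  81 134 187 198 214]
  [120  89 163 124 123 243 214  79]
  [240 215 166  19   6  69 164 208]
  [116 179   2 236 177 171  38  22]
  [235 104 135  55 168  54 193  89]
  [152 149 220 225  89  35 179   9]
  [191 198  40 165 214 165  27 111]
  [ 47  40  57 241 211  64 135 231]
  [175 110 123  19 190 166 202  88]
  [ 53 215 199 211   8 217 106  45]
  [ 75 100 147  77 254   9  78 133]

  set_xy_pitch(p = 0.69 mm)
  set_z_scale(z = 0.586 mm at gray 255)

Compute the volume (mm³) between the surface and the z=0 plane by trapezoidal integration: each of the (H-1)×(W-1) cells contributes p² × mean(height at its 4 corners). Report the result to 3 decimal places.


10.168

height_mm = gray/255 × 0.586; cell vol = 0.69² × mean(4 corners)
unit = 0.69² × 0.586 / (4×255) = 0.000273524 mm³ per gray-sum
row 0: Σ corner-gray over 7 cells = 4017  → 1.0987
row 1: Σ corner-gray over 7 cells = 3837  → 1.0495
row 2: Σ corner-gray over 7 cells = 3470  → 0.9491
row 3: Σ corner-gray over 7 cells = 3486  → 0.9535
row 4: Σ corner-gray over 7 cells = 3697  → 1.0112
row 5: Σ corner-gray over 7 cells = 3875  → 1.0599
row 6: Σ corner-gray over 7 cells = 3694  → 1.0104
row 7: Σ corner-gray over 7 cells = 3657  → 1.0003
row 8: Σ corner-gray over 7 cells = 3893  → 1.0648
row 9: Σ corner-gray over 7 cells = 3548  → 0.9705
Σ rows: total corner-gray = 37174  → 10.1680 mm³


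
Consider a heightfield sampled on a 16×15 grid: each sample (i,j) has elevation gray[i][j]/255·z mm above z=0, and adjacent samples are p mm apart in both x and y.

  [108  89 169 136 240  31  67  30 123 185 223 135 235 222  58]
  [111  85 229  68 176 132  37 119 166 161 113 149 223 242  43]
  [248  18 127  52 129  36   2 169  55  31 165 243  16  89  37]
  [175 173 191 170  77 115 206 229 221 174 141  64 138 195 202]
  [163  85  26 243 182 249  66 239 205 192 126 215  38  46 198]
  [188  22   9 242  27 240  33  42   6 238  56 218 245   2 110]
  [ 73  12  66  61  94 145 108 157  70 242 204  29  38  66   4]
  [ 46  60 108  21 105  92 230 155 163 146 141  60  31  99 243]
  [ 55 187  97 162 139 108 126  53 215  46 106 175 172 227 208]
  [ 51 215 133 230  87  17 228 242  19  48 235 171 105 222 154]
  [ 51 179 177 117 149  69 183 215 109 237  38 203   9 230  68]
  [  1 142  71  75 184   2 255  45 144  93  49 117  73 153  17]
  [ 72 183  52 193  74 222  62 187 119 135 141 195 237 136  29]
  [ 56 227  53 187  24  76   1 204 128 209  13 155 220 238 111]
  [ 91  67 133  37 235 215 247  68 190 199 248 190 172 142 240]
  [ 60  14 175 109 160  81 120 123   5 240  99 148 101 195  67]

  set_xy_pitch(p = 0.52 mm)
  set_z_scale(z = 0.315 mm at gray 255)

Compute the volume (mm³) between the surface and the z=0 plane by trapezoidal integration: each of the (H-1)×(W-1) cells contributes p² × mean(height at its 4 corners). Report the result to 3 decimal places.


9.133

height_mm = gray/255 × 0.315; cell vol = 0.52² × mean(4 corners)
unit = 0.52² × 0.315 / (4×255) = 8.35059e-05 mm³ per gray-sum
row 0: Σ corner-gray over 14 cells = 7890  → 0.6589
row 1: Σ corner-gray over 14 cells = 6503  → 0.5430
row 2: Σ corner-gray over 14 cells = 7114  → 0.5941
row 3: Σ corner-gray over 14 cells = 8750  → 0.7307
row 4: Σ corner-gray over 14 cells = 7243  → 0.6048
row 5: Σ corner-gray over 14 cells = 5719  → 0.4776
row 6: Σ corner-gray over 14 cells = 5772  → 0.4820
row 7: Σ corner-gray over 14 cells = 7000  → 0.5845
row 8: Σ corner-gray over 14 cells = 7998  → 0.6679
row 9: Σ corner-gray over 14 cells = 8058  → 0.6729
row 10: Σ corner-gray over 14 cells = 6773  → 0.5656
row 11: Σ corner-gray over 14 cells = 6797  → 0.5676
row 12: Σ corner-gray over 14 cells = 7610  → 0.6355
row 13: Σ corner-gray over 14 cells = 8254  → 0.6893
row 14: Σ corner-gray over 14 cells = 7884  → 0.6584
Σ rows: total corner-gray = 109365  → 9.1326 mm³


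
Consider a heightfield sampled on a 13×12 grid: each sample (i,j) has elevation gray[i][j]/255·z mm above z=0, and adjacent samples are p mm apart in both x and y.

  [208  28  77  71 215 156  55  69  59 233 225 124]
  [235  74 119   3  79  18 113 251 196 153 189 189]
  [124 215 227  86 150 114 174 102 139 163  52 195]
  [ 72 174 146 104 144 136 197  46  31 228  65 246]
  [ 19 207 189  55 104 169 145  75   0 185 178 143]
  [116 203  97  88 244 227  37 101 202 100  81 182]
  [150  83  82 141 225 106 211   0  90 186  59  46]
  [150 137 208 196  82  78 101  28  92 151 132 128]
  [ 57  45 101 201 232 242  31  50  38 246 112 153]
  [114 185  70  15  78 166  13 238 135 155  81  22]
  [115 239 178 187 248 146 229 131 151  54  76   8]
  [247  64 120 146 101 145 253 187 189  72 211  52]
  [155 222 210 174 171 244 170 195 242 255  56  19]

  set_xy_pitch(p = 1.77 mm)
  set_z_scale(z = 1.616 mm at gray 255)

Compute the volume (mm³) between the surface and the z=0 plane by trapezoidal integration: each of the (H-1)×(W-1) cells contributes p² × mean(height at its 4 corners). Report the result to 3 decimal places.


349.341

height_mm = gray/255 × 1.616; cell vol = 1.77² × mean(4 corners)
unit = 1.77² × 1.616 / (4×255) = 0.0049635 mm³ per gray-sum
row 0: Σ corner-gray over 11 cells = 5522  → 27.4084
row 1: Σ corner-gray over 11 cells = 5977  → 29.6668
row 2: Σ corner-gray over 11 cells = 6023  → 29.8951
row 3: Σ corner-gray over 11 cells = 5636  → 27.9743
row 4: Σ corner-gray over 11 cells = 5834  → 28.9570
row 5: Σ corner-gray over 11 cells = 5620  → 27.8949
row 6: Σ corner-gray over 11 cells = 5250  → 26.0584
row 7: Σ corner-gray over 11 cells = 5494  → 27.2694
row 8: Σ corner-gray over 11 cells = 5214  → 25.8797
row 9: Σ corner-gray over 11 cells = 5809  → 28.8330
row 10: Σ corner-gray over 11 cells = 6676  → 33.1363
row 11: Σ corner-gray over 11 cells = 7327  → 36.3675
Σ rows: total corner-gray = 70382  → 349.3408 mm³


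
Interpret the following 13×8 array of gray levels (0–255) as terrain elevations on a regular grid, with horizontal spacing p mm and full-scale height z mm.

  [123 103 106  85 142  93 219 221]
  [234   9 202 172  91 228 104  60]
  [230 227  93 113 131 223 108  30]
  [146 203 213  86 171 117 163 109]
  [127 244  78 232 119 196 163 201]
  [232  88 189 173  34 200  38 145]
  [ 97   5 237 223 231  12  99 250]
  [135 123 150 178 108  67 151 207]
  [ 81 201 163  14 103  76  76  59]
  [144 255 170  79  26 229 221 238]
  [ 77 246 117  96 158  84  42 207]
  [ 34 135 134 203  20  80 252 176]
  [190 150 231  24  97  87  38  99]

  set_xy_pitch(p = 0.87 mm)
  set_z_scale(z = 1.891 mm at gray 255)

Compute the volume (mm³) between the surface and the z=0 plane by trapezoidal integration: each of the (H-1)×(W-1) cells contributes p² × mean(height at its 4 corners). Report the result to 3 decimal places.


height_mm = gray/255 × 1.891; cell vol = 0.87² × mean(4 corners)
unit = 0.87² × 1.891 / (4×255) = 0.00140323 mm³ per gray-sum
row 0: Σ corner-gray over 7 cells = 3746  → 5.2565
row 1: Σ corner-gray over 7 cells = 3956  → 5.5512
row 2: Σ corner-gray over 7 cells = 4211  → 5.9090
row 3: Σ corner-gray over 7 cells = 4553  → 6.3889
row 4: Σ corner-gray over 7 cells = 4213  → 5.9118
row 5: Σ corner-gray over 7 cells = 3782  → 5.3070
row 6: Σ corner-gray over 7 cells = 3857  → 5.4123
row 7: Σ corner-gray over 7 cells = 3302  → 4.6335
row 8: Σ corner-gray over 7 cells = 3748  → 5.2593
row 9: Σ corner-gray over 7 cells = 4112  → 5.7701
row 10: Σ corner-gray over 7 cells = 3628  → 5.0909
row 11: Σ corner-gray over 7 cells = 3401  → 4.7724
Σ rows: total corner-gray = 46509  → 65.2630 mm³

65.263


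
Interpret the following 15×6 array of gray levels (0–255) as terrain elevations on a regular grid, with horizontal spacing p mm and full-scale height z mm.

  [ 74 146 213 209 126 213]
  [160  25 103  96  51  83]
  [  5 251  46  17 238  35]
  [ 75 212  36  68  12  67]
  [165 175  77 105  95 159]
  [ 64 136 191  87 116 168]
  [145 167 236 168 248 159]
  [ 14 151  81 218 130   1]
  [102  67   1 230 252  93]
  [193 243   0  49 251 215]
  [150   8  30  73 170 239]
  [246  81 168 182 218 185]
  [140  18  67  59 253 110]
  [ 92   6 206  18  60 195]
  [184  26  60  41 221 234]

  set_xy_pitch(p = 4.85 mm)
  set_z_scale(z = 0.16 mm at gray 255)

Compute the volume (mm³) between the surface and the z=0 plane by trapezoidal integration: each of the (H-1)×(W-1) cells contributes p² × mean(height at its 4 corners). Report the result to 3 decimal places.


height_mm = gray/255 × 0.16; cell vol = 4.85² × mean(4 corners)
unit = 4.85² × 0.16 / (4×255) = 0.0036898 mm³ per gray-sum
row 0: Σ corner-gray over 5 cells = 2468  → 9.1064
row 1: Σ corner-gray over 5 cells = 1937  → 7.1472
row 2: Σ corner-gray over 5 cells = 1942  → 7.1656
row 3: Σ corner-gray over 5 cells = 2026  → 7.4755
row 4: Σ corner-gray over 5 cells = 2520  → 9.2983
row 5: Σ corner-gray over 5 cells = 3234  → 11.9328
row 6: Σ corner-gray over 5 cells = 3117  → 11.5011
row 7: Σ corner-gray over 5 cells = 2470  → 9.1138
row 8: Σ corner-gray over 5 cells = 2789  → 10.2909
row 9: Σ corner-gray over 5 cells = 2445  → 9.0216
row 10: Σ corner-gray over 5 cells = 2680  → 9.8887
row 11: Σ corner-gray over 5 cells = 2773  → 10.2318
row 12: Σ corner-gray over 5 cells = 1911  → 7.0512
row 13: Σ corner-gray over 5 cells = 1981  → 7.3095
Σ rows: total corner-gray = 34293  → 126.5344 mm³

126.534


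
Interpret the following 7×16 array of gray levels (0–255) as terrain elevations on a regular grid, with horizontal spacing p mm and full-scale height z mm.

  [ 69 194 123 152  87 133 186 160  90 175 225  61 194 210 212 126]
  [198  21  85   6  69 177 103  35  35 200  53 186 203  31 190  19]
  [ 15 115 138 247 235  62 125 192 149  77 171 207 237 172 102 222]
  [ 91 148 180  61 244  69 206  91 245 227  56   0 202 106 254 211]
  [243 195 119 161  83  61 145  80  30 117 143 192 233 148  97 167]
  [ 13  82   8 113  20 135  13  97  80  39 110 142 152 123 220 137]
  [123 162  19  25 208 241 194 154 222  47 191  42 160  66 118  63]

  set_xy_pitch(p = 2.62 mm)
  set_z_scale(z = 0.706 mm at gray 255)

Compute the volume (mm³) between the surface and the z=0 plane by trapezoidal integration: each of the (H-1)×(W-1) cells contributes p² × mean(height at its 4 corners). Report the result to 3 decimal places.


221.004

height_mm = gray/255 × 0.706; cell vol = 2.62² × mean(4 corners)
unit = 2.62² × 0.706 / (4×255) = 0.00475124 mm³ per gray-sum
row 0: Σ corner-gray over 15 cells = 7604  → 36.1284
row 1: Σ corner-gray over 15 cells = 7700  → 36.5846
row 2: Σ corner-gray over 15 cells = 9175  → 43.5926
row 3: Σ corner-gray over 15 cells = 8498  → 40.3761
row 4: Σ corner-gray over 15 cells = 6836  → 32.4795
row 5: Σ corner-gray over 15 cells = 6702  → 31.8428
Σ rows: total corner-gray = 46515  → 221.0040 mm³


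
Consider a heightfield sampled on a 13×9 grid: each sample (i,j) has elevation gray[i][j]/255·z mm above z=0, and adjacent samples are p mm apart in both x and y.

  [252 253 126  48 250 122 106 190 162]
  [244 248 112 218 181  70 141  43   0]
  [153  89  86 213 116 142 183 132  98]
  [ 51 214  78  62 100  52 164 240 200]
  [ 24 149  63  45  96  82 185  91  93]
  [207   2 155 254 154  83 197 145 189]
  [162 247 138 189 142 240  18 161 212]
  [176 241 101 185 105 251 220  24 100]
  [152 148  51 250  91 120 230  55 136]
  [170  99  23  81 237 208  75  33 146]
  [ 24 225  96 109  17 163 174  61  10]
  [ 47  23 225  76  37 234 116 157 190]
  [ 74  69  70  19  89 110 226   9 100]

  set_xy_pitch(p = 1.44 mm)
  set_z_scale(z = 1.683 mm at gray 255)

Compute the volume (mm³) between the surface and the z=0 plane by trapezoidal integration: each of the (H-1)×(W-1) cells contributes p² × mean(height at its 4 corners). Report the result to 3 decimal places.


173.036

height_mm = gray/255 × 1.683; cell vol = 1.44² × mean(4 corners)
unit = 1.44² × 1.683 / (4×255) = 0.00342144 mm³ per gray-sum
row 0: Σ corner-gray over 8 cells = 4874  → 16.6761
row 1: Σ corner-gray over 8 cells = 4443  → 15.2015
row 2: Σ corner-gray over 8 cells = 4244  → 14.5206
row 3: Σ corner-gray over 8 cells = 3610  → 12.3514
row 4: Σ corner-gray over 8 cells = 3915  → 13.3949
row 5: Σ corner-gray over 8 cells = 5020  → 17.1756
row 6: Σ corner-gray over 8 cells = 5174  → 17.7025
row 7: Σ corner-gray over 8 cells = 4708  → 16.1081
row 8: Σ corner-gray over 8 cells = 4006  → 13.7063
row 9: Σ corner-gray over 8 cells = 3552  → 12.1530
row 10: Σ corner-gray over 8 cells = 3697  → 12.6491
row 11: Σ corner-gray over 8 cells = 3331  → 11.3968
Σ rows: total corner-gray = 50574  → 173.0359 mm³


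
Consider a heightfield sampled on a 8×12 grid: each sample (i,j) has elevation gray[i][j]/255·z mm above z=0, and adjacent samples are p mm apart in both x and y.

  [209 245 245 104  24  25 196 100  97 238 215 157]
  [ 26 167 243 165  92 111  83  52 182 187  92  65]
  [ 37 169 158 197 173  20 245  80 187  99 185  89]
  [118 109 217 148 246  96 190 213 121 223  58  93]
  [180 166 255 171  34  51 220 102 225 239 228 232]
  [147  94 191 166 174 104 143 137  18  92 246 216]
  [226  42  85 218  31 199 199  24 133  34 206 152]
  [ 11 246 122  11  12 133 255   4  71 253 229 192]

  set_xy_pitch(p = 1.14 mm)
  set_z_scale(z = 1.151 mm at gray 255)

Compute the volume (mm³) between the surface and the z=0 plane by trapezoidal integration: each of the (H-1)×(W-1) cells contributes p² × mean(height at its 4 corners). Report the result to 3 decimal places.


64.997

height_mm = gray/255 × 1.151; cell vol = 1.14² × mean(4 corners)
unit = 1.14² × 1.151 / (4×255) = 0.00146651 mm³ per gray-sum
row 0: Σ corner-gray over 11 cells = 6183  → 9.0674
row 1: Σ corner-gray over 11 cells = 5991  → 8.7859
row 2: Σ corner-gray over 11 cells = 6605  → 9.6863
row 3: Σ corner-gray over 11 cells = 7247  → 10.6278
row 4: Σ corner-gray over 11 cells = 6887  → 10.0999
row 5: Σ corner-gray over 11 cells = 5813  → 8.5248
row 6: Σ corner-gray over 11 cells = 5595  → 8.2051
Σ rows: total corner-gray = 44321  → 64.9972 mm³


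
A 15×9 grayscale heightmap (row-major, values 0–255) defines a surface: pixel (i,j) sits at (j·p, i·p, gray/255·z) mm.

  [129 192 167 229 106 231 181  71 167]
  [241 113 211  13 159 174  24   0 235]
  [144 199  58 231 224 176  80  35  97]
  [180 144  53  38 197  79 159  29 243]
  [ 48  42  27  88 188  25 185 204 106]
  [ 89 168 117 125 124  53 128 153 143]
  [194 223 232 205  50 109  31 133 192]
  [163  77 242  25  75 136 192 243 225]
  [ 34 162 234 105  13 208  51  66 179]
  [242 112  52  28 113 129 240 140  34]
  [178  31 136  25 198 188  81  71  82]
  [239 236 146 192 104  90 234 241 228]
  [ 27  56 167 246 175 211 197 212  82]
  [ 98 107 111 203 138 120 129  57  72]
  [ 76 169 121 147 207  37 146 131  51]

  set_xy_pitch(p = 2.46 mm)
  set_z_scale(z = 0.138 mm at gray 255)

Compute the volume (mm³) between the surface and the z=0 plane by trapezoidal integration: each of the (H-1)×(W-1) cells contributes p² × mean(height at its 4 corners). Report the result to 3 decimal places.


48.541

height_mm = gray/255 × 0.138; cell vol = 2.46² × mean(4 corners)
unit = 2.46² × 0.138 / (4×255) = 0.000818746 mm³ per gray-sum
row 0: Σ corner-gray over 8 cells = 4514  → 3.6958
row 1: Σ corner-gray over 8 cells = 4111  → 3.3659
row 2: Σ corner-gray over 8 cells = 4068  → 3.3307
row 3: Σ corner-gray over 8 cells = 3493  → 2.8599
row 4: Σ corner-gray over 8 cells = 3640  → 2.9802
row 5: Σ corner-gray over 8 cells = 4320  → 3.5370
row 6: Σ corner-gray over 8 cells = 4720  → 3.8645
row 7: Σ corner-gray over 8 cells = 4259  → 3.4870
row 8: Σ corner-gray over 8 cells = 3795  → 3.1071
row 9: Σ corner-gray over 8 cells = 3624  → 2.9671
row 10: Σ corner-gray over 8 cells = 4673  → 3.8260
row 11: Σ corner-gray over 8 cells = 5590  → 4.5768
row 12: Σ corner-gray over 8 cells = 4537  → 3.7147
row 13: Σ corner-gray over 8 cells = 3943  → 3.2283
Σ rows: total corner-gray = 59287  → 48.5410 mm³


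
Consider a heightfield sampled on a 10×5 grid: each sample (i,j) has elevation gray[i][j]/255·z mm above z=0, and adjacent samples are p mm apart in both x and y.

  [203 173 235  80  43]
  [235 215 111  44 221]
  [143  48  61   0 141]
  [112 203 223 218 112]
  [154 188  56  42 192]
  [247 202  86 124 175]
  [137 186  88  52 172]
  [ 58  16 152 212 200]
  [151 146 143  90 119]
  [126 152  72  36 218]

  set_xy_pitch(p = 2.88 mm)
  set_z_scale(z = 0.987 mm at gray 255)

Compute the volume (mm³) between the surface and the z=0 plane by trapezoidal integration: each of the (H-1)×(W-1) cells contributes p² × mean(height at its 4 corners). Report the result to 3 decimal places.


height_mm = gray/255 × 0.987; cell vol = 2.88² × mean(4 corners)
unit = 2.88² × 0.987 / (4×255) = 0.00802605 mm³ per gray-sum
row 0: Σ corner-gray over 4 cells = 2418  → 19.4070
row 1: Σ corner-gray over 4 cells = 1698  → 13.6282
row 2: Σ corner-gray over 4 cells = 2014  → 16.1645
row 3: Σ corner-gray over 4 cells = 2430  → 19.5033
row 4: Σ corner-gray over 4 cells = 2164  → 17.3684
row 5: Σ corner-gray over 4 cells = 2207  → 17.7135
row 6: Σ corner-gray over 4 cells = 1979  → 15.8836
row 7: Σ corner-gray over 4 cells = 2046  → 16.4213
row 8: Σ corner-gray over 4 cells = 1892  → 15.1853
Σ rows: total corner-gray = 18848  → 151.2750 mm³

151.275


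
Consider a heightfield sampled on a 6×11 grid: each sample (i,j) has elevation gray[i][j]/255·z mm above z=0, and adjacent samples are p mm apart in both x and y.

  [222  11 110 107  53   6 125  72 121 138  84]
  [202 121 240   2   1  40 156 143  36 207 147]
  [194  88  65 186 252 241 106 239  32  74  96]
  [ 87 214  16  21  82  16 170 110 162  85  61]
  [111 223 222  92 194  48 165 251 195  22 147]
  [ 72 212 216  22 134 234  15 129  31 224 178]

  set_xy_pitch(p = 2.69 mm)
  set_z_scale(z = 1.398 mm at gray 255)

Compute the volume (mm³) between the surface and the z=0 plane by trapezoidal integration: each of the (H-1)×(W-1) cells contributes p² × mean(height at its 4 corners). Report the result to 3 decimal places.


height_mm = gray/255 × 1.398; cell vol = 2.69² × mean(4 corners)
unit = 2.69² × 1.398 / (4×255) = 0.00991771 mm³ per gray-sum
row 0: Σ corner-gray over 10 cells = 4033  → 39.9981
row 1: Σ corner-gray over 10 cells = 5097  → 50.5506
row 2: Σ corner-gray over 10 cells = 4756  → 47.1686
row 3: Σ corner-gray over 10 cells = 4982  → 49.4100
row 4: Σ corner-gray over 10 cells = 5766  → 57.1855
Σ rows: total corner-gray = 24634  → 244.3130 mm³

244.313


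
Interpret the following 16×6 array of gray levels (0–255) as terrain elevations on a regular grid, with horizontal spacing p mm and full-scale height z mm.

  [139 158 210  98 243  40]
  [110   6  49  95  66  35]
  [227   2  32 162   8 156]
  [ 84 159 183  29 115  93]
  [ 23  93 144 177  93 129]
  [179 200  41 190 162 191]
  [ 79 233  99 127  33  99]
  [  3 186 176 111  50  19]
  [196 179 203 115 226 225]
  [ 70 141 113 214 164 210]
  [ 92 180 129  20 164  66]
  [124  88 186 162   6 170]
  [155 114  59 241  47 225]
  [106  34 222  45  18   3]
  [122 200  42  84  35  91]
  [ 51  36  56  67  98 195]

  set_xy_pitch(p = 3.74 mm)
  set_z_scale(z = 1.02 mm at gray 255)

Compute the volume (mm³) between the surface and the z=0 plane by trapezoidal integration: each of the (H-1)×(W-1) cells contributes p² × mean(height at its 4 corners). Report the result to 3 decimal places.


485.775

height_mm = gray/255 × 1.02; cell vol = 3.74² × mean(4 corners)
unit = 3.74² × 1.02 / (4×255) = 0.0139876 mm³ per gray-sum
row 0: Σ corner-gray over 5 cells = 2174  → 30.4090
row 1: Σ corner-gray over 5 cells = 1368  → 19.1350
row 2: Σ corner-gray over 5 cells = 1940  → 27.1359
row 3: Σ corner-gray over 5 cells = 2315  → 32.3813
row 4: Σ corner-gray over 5 cells = 2722  → 38.0742
row 5: Σ corner-gray over 5 cells = 2718  → 38.0183
row 6: Σ corner-gray over 5 cells = 2230  → 31.1923
row 7: Σ corner-gray over 5 cells = 2935  → 41.0536
row 8: Σ corner-gray over 5 cells = 3411  → 47.7117
row 9: Σ corner-gray over 5 cells = 2688  → 37.5987
row 10: Σ corner-gray over 5 cells = 2322  → 32.4792
row 11: Σ corner-gray over 5 cells = 2480  → 34.6892
row 12: Σ corner-gray over 5 cells = 2049  → 28.6606
row 13: Σ corner-gray over 5 cells = 1682  → 23.5271
row 14: Σ corner-gray over 5 cells = 1695  → 23.7090
Σ rows: total corner-gray = 34729  → 485.7754 mm³


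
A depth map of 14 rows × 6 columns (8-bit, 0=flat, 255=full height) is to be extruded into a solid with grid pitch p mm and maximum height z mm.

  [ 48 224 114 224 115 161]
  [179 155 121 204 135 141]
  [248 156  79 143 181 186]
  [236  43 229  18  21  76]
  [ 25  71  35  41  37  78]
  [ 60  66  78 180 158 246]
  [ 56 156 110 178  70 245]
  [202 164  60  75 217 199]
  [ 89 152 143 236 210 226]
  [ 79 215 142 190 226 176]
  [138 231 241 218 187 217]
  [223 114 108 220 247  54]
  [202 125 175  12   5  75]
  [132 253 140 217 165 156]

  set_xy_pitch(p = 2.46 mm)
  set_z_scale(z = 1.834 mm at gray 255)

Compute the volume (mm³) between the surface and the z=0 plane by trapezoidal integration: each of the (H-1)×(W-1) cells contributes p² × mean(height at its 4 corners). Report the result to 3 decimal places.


height_mm = gray/255 × 1.834; cell vol = 2.46² × mean(4 corners)
unit = 2.46² × 1.834 / (4×255) = 0.010881 mm³ per gray-sum
row 0: Σ corner-gray over 5 cells = 3113  → 33.8726
row 1: Σ corner-gray over 5 cells = 3102  → 33.7529
row 2: Σ corner-gray over 5 cells = 2486  → 27.0502
row 3: Σ corner-gray over 5 cells = 1405  → 15.2878
row 4: Σ corner-gray over 5 cells = 1741  → 18.9438
row 5: Σ corner-gray over 5 cells = 2599  → 28.2798
row 6: Σ corner-gray over 5 cells = 2762  → 30.0534
row 7: Σ corner-gray over 5 cells = 3230  → 35.1457
row 8: Σ corner-gray over 5 cells = 3598  → 39.1499
row 9: Σ corner-gray over 5 cells = 3910  → 42.5448
row 10: Σ corner-gray over 5 cells = 3764  → 40.9561
row 11: Σ corner-gray over 5 cells = 2566  → 27.9207
row 12: Σ corner-gray over 5 cells = 2749  → 29.9119
Σ rows: total corner-gray = 37025  → 402.8695 mm³

402.870


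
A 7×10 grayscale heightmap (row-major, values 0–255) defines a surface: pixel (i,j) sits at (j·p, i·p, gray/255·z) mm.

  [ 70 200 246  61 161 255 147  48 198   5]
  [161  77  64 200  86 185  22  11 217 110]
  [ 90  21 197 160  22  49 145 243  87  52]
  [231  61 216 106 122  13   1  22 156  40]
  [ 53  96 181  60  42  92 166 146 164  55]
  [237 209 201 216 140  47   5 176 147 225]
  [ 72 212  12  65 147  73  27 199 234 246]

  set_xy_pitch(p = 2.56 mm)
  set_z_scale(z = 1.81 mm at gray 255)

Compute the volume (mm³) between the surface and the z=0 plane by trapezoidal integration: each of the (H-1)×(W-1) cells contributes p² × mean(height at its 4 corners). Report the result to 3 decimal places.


height_mm = gray/255 × 1.81; cell vol = 2.56² × mean(4 corners)
unit = 2.56² × 1.81 / (4×255) = 0.0116294 mm³ per gray-sum
row 0: Σ corner-gray over 9 cells = 4702  → 54.6816
row 1: Σ corner-gray over 9 cells = 3985  → 46.3433
row 2: Σ corner-gray over 9 cells = 3655  → 42.5056
row 3: Σ corner-gray over 9 cells = 3667  → 42.6451
row 4: Σ corner-gray over 9 cells = 4746  → 55.1933
row 5: Σ corner-gray over 9 cells = 5000  → 58.1471
Σ rows: total corner-gray = 25755  → 299.5159 mm³

299.516


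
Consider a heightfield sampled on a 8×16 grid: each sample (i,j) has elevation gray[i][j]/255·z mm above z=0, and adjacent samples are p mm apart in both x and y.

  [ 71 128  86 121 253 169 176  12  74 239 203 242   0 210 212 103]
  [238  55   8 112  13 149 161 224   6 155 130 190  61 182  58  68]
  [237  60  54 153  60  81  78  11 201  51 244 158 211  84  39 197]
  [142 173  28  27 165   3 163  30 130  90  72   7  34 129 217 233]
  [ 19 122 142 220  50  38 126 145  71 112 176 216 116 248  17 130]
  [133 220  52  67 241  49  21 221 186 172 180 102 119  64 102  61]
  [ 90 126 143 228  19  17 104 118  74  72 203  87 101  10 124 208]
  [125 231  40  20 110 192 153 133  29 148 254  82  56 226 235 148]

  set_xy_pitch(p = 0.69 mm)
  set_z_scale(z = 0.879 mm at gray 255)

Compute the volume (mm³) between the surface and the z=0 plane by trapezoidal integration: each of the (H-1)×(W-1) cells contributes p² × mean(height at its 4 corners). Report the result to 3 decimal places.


20.161

height_mm = gray/255 × 0.879; cell vol = 0.69² × mean(4 corners)
unit = 0.69² × 0.879 / (4×255) = 0.000410286 mm³ per gray-sum
row 0: Σ corner-gray over 15 cells = 7738  → 3.1748
row 1: Σ corner-gray over 15 cells = 6718  → 2.7563
row 2: Σ corner-gray over 15 cells = 6315  → 2.5910
row 3: Σ corner-gray over 15 cells = 6658  → 2.7317
row 4: Σ corner-gray over 15 cells = 7533  → 3.0907
row 5: Σ corner-gray over 15 cells = 6936  → 2.8457
row 6: Σ corner-gray over 15 cells = 7241  → 2.9709
Σ rows: total corner-gray = 49139  → 20.1611 mm³


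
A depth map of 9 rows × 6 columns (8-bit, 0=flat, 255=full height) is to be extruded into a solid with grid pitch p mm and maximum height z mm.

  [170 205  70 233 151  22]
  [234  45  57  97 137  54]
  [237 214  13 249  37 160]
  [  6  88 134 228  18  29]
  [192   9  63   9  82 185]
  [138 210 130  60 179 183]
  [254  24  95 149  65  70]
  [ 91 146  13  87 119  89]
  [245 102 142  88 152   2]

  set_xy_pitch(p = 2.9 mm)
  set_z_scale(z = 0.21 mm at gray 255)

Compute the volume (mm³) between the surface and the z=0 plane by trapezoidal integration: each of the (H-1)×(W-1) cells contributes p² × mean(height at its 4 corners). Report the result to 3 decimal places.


30.469

height_mm = gray/255 × 0.21; cell vol = 2.9² × mean(4 corners)
unit = 2.9² × 0.21 / (4×255) = 0.00173147 mm³ per gray-sum
row 0: Σ corner-gray over 5 cells = 2470  → 4.2767
row 1: Σ corner-gray over 5 cells = 2383  → 4.1261
row 2: Σ corner-gray over 5 cells = 2394  → 4.1451
row 3: Σ corner-gray over 5 cells = 1674  → 2.8985
row 4: Σ corner-gray over 5 cells = 2182  → 3.7781
row 5: Σ corner-gray over 5 cells = 2469  → 4.2750
row 6: Σ corner-gray over 5 cells = 1900  → 3.2898
row 7: Σ corner-gray over 5 cells = 2125  → 3.6794
Σ rows: total corner-gray = 17597  → 30.4687 mm³


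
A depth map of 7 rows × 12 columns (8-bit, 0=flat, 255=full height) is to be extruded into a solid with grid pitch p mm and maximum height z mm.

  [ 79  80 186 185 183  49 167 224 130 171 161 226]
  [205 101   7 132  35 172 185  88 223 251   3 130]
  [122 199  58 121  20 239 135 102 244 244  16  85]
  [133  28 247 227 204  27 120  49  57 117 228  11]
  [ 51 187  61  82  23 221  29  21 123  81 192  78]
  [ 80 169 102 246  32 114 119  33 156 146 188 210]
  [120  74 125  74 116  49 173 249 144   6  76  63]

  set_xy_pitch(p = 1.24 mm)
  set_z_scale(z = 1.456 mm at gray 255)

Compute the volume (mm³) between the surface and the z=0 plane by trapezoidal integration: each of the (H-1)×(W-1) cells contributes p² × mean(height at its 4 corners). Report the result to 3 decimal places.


height_mm = gray/255 × 1.456; cell vol = 1.24² × mean(4 corners)
unit = 1.24² × 1.456 / (4×255) = 0.00219485 mm³ per gray-sum
row 0: Σ corner-gray over 11 cells = 6106  → 13.4017
row 1: Σ corner-gray over 11 cells = 5692  → 12.4931
row 2: Σ corner-gray over 11 cells = 5715  → 12.5436
row 3: Σ corner-gray over 11 cells = 4921  → 10.8009
row 4: Σ corner-gray over 11 cells = 5069  → 11.1257
row 5: Σ corner-gray over 11 cells = 5255  → 11.5339
Σ rows: total corner-gray = 32758  → 71.8989 mm³

71.899


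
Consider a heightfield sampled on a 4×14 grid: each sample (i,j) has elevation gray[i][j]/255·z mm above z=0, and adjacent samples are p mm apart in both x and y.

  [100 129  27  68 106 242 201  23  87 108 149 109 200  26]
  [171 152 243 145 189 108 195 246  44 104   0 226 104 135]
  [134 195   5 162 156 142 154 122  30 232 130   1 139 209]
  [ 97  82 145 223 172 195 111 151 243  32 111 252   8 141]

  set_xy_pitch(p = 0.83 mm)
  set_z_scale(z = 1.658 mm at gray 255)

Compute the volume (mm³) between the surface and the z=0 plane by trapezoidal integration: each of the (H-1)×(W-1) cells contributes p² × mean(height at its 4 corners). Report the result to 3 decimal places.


23.411

height_mm = gray/255 × 1.658; cell vol = 0.83² × mean(4 corners)
unit = 0.83² × 1.658 / (4×255) = 0.0011198 mm³ per gray-sum
row 0: Σ corner-gray over 13 cells = 6842  → 7.6617
row 1: Σ corner-gray over 13 cells = 7097  → 7.9472
row 2: Σ corner-gray over 13 cells = 6967  → 7.8016
Σ rows: total corner-gray = 20906  → 23.4105 mm³


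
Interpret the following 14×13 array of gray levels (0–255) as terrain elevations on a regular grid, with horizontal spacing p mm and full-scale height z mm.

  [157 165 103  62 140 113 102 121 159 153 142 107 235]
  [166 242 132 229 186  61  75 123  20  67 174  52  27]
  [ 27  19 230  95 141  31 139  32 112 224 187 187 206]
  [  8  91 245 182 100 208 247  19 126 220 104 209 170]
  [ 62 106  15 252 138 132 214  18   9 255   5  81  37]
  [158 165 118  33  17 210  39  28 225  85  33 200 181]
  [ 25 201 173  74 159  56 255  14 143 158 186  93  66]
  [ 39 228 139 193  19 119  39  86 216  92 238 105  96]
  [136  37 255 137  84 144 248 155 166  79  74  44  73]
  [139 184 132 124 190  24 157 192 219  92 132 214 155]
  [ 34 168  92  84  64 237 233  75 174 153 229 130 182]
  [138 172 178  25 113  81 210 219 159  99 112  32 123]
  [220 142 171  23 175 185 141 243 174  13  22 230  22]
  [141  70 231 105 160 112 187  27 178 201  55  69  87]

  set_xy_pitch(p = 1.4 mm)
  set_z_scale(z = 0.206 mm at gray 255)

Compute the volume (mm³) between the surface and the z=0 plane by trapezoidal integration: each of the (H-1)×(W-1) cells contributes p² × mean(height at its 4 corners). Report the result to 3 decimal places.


height_mm = gray/255 × 0.206; cell vol = 1.4² × mean(4 corners)
unit = 1.4² × 0.206 / (4×255) = 0.000395843 mm³ per gray-sum
row 0: Σ corner-gray over 12 cells = 6041  → 2.3913
row 1: Σ corner-gray over 12 cells = 5942  → 2.3521
row 2: Σ corner-gray over 12 cells = 6707  → 2.6549
row 3: Σ corner-gray over 12 cells = 6229  → 2.4657
row 4: Σ corner-gray over 12 cells = 5194  → 2.0560
row 5: Σ corner-gray over 12 cells = 5760  → 2.2801
row 6: Σ corner-gray over 12 cells = 6198  → 2.4534
row 7: Σ corner-gray over 12 cells = 6138  → 2.4297
row 8: Σ corner-gray over 12 cells = 6669  → 2.6399
row 9: Σ corner-gray over 12 cells = 7108  → 2.8137
row 10: Σ corner-gray over 12 cells = 6555  → 2.5948
row 11: Σ corner-gray over 12 cells = 6341  → 2.5100
row 12: Σ corner-gray over 12 cells = 6298  → 2.4930
Σ rows: total corner-gray = 81180  → 32.1345 mm³

32.135


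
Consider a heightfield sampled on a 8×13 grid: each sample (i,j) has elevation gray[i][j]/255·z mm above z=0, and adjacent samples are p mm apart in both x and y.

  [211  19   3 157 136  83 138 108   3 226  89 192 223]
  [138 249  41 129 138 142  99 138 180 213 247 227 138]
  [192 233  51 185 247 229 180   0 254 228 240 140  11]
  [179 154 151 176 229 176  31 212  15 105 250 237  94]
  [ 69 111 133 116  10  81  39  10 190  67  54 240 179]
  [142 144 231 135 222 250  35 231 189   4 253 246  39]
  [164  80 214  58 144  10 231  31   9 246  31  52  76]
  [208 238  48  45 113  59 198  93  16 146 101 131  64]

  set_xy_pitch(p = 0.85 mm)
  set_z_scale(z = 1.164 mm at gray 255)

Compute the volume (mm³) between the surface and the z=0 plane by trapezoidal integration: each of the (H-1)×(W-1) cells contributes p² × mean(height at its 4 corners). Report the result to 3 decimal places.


38.524

height_mm = gray/255 × 1.164; cell vol = 0.85² × mean(4 corners)
unit = 0.85² × 1.164 / (4×255) = 0.0008245 mm³ per gray-sum
row 0: Σ corner-gray over 12 cells = 6624  → 5.4615
row 1: Σ corner-gray over 12 cells = 8059  → 6.6446
row 2: Σ corner-gray over 12 cells = 7922  → 6.5317
row 3: Σ corner-gray over 12 cells = 6095  → 5.0253
row 4: Σ corner-gray over 12 cells = 6411  → 5.2859
row 5: Σ corner-gray over 12 cells = 6513  → 5.3700
row 6: Σ corner-gray over 12 cells = 5100  → 4.2049
Σ rows: total corner-gray = 46724  → 38.5239 mm³


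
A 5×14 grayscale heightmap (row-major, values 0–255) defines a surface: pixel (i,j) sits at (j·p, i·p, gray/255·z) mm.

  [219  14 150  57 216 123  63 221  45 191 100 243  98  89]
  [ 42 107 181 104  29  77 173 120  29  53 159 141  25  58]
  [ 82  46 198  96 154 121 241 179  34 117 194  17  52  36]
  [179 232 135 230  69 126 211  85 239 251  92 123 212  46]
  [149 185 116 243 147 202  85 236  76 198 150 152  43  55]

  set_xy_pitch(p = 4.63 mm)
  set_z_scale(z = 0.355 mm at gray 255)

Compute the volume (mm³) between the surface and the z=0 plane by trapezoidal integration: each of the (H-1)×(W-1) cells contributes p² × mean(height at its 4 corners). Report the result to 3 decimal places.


height_mm = gray/255 × 0.355; cell vol = 4.63² × mean(4 corners)
unit = 4.63² × 0.355 / (4×255) = 0.00746088 mm³ per gray-sum
row 0: Σ corner-gray over 13 cells = 5846  → 43.6163
row 1: Σ corner-gray over 13 cells = 5512  → 41.1244
row 2: Σ corner-gray over 13 cells = 7251  → 54.0989
row 3: Σ corner-gray over 13 cells = 8105  → 60.4704
Σ rows: total corner-gray = 26714  → 199.3100 mm³

199.310


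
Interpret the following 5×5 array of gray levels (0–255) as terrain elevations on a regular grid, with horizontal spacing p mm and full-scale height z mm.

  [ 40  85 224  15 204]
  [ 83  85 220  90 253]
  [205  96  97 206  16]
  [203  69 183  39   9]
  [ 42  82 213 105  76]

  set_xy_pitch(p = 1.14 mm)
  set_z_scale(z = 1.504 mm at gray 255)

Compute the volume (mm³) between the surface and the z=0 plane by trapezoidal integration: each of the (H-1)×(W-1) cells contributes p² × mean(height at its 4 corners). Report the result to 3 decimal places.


height_mm = gray/255 × 1.504; cell vol = 1.14² × mean(4 corners)
unit = 1.14² × 1.504 / (4×255) = 0.00191627 mm³ per gray-sum
row 0: Σ corner-gray over 4 cells = 2018  → 3.8670
row 1: Σ corner-gray over 4 cells = 2145  → 4.1104
row 2: Σ corner-gray over 4 cells = 1813  → 3.4742
row 3: Σ corner-gray over 4 cells = 1712  → 3.2807
Σ rows: total corner-gray = 7688  → 14.7323 mm³

14.732


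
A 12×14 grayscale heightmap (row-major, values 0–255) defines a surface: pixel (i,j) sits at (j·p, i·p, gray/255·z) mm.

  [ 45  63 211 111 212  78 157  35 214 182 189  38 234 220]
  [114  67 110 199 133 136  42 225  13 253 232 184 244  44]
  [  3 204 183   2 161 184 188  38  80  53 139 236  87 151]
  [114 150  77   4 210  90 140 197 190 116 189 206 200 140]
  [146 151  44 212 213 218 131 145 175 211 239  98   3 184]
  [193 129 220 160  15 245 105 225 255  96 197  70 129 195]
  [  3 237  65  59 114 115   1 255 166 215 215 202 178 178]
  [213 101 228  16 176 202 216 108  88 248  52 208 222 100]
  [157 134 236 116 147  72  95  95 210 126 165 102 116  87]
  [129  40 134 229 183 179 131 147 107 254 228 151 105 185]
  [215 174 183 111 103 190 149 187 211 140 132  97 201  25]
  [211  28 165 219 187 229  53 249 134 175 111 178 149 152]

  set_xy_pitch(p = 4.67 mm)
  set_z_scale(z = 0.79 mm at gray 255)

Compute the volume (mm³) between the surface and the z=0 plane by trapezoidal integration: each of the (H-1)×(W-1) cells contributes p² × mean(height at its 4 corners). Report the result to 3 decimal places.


height_mm = gray/255 × 0.79; cell vol = 4.67² × mean(4 corners)
unit = 4.67² × 0.79 / (4×255) = 0.0168912 mm³ per gray-sum
row 0: Σ corner-gray over 13 cells = 7547  → 127.4779
row 1: Σ corner-gray over 13 cells = 7098  → 119.8938
row 2: Σ corner-gray over 13 cells = 7056  → 119.1844
row 3: Σ corner-gray over 13 cells = 7802  → 131.7852
row 4: Σ corner-gray over 13 cells = 8090  → 136.6499
row 5: Σ corner-gray over 13 cells = 7905  → 133.5250
row 6: Σ corner-gray over 13 cells = 7868  → 132.9000
row 7: Σ corner-gray over 13 cells = 7515  → 126.9374
row 8: Σ corner-gray over 13 cells = 7562  → 127.7313
row 9: Σ corner-gray over 13 cells = 8086  → 136.5823
row 10: Σ corner-gray over 13 cells = 8113  → 137.0384
Σ rows: total corner-gray = 84642  → 1429.7055 mm³

1429.706
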